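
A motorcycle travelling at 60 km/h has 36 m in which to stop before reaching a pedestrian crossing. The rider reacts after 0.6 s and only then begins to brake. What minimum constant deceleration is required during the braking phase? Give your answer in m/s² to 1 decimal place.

60 km/h ÷ 3.6 = 16.6667 m/s.
Distance covered during reaction = 16.6667 × 0.6 = 10.000 m.
Distance available for braking: 36 − 10.000 = 26.000 m.
v² = 2a·d ⇒ a = v²/(2d) = 16.6667² / (2 × 26.000) = 277.779 / 52.000 = 5.3419 m/s².

Required deceleration ≈ 5.3 m/s²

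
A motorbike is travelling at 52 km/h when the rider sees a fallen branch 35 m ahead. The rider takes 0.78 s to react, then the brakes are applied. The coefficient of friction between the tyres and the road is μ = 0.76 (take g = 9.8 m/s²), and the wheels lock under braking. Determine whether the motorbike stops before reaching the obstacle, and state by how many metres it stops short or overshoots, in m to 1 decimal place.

52 km/h ÷ 3.6 = 14.4444 m/s.
a = μg = 0.76 × 9.8 = 7.448 m/s².
Reaction distance = 14.4444 × 0.78 = 11.267 m.
Braking distance = v²/(2a) = 208.641 / 14.896 = 14.007 m.
Total stopping distance = 11.267 + 14.007 = 25.274 m, vs 35 m available — it stops with 35 − 25.274 = 9.726 m to spare.

Yes — it stops 9.7 m short of the obstacle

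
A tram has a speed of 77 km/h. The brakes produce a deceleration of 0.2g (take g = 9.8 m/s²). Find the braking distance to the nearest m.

77 km/h ÷ 3.6 = 21.3889 m/s.
a = 0.2 × 9.8 = 1.960 m/s².
Braking distance = v²/(2a) = 21.3889² / (2 × 1.960) = 457.485 / 3.920 = 116.705 m.

Braking distance ≈ 117 m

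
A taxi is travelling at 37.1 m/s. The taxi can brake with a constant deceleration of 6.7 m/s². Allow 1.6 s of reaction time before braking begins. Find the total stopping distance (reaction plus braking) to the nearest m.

Total stopping distance ≈ 162 m

Reaction distance = v·t_r = 37.1000 × 1.6 = 59.360 m.
Braking distance = v²/(2a) = 37.1000² / (2 × 6.700) = 1376.410 / 13.400 = 102.717 m.
Total = 59.360 + 102.717 = 162.077 m.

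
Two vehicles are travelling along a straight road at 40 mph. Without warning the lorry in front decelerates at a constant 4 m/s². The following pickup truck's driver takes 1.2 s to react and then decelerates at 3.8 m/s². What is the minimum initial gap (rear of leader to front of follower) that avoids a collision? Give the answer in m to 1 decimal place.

40 mph × 0.44704 = 17.8816 m/s.
Leader travels v²/(2a_L) = 319.752 / 8.000 = 39.969 m before stopping.
Follower covers v·t_r = 17.8816 × 1.2 = 21.458 m while reacting, then v²/(2a_F) = 319.752 / 7.600 = 42.073 m while braking, for a total of 21.458 + 42.073 = 63.531 m.
Since a_F ≤ a_L and the follower starts braking later, the follower is never slower than the leader, so the closest approach is when both have stopped.
Minimum gap = 63.531 − 39.969 = 23.562 m.

Minimum gap ≈ 23.6 m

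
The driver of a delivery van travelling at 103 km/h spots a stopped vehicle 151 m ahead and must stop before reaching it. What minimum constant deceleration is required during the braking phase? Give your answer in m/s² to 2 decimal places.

103 km/h ÷ 3.6 = 28.6111 m/s.
v² = 2a·d ⇒ a = v²/(2d) = 28.6111² / (2 × 151.000) = 818.595 / 302.000 = 2.7106 m/s².

Required deceleration ≈ 2.71 m/s²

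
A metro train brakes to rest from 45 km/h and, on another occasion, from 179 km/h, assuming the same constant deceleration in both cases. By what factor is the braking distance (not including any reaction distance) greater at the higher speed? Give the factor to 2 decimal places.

Factor ≈ 15.82

Braking distance d = v²/(2a), so with a fixed, d ∝ v².
Factor = (179/45)² = 3.9778² = 15.8229.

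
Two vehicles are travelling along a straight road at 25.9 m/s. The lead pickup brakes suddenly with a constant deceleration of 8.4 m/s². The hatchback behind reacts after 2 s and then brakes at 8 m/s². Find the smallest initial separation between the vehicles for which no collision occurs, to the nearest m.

Minimum gap ≈ 54 m

Leader travels v²/(2a_L) = 670.810 / 16.800 = 39.929 m before stopping.
Follower covers v·t_r = 25.9000 × 2 = 51.800 m while reacting, then v²/(2a_F) = 670.810 / 16.000 = 41.926 m while braking, for a total of 51.800 + 41.926 = 93.726 m.
Since a_F ≤ a_L and the follower starts braking later, the follower is never slower than the leader, so the closest approach is when both have stopped.
Minimum gap = 93.726 − 39.929 = 53.797 m.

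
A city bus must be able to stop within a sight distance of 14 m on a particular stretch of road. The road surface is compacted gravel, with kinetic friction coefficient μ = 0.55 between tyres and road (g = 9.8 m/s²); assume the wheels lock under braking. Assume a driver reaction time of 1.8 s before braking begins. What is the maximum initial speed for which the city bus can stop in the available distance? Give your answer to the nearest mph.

Maximum speed ≈ 13 mph

a = μg = 0.55 × 9.8 = 5.390 m/s².
Stopping distance: v·t_r + v²/(2a) = 14 with t_r = 1.8 s and a = 5.390 m/s².
So v² + 19.404 v − 150.92 = 0.
Positive root: v = −a·t_r + √((a·t_r)² + 2a·d) = −9.702 + √(94.129 + 150.92) = 5.9520 m/s.
5.9520 m/s ÷ 0.44704 = 13.314 mph.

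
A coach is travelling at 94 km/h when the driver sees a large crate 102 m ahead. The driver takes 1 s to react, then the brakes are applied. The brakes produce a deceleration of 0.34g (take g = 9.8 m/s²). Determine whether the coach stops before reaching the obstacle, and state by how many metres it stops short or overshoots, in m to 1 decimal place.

No — it overshoots by 26.4 m

94 km/h ÷ 3.6 = 26.1111 m/s.
a = 0.34 × 9.8 = 3.332 m/s².
Reaction distance = 26.1111 × 1 = 26.111 m.
Braking distance = v²/(2a) = 681.790 / 6.664 = 102.309 m.
Total stopping distance = 26.111 + 102.309 = 128.420 m, vs 102 m available — it cannot stop in time and overshoots by 128.420 − 102 = 26.420 m.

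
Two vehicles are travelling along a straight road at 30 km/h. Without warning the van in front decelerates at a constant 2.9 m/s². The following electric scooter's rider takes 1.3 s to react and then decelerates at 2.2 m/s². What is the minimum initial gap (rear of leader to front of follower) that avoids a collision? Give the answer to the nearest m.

30 km/h ÷ 3.6 = 8.3333 m/s.
Leader travels v²/(2a_L) = 69.444 / 5.800 = 11.973 m before stopping.
Follower covers v·t_r = 8.3333 × 1.3 = 10.833 m while reacting, then v²/(2a_F) = 69.444 / 4.400 = 15.783 m while braking, for a total of 10.833 + 15.783 = 26.616 m.
Since a_F ≤ a_L and the follower starts braking later, the follower is never slower than the leader, so the closest approach is when both have stopped.
Minimum gap = 26.616 − 11.973 = 14.643 m.

Minimum gap ≈ 15 m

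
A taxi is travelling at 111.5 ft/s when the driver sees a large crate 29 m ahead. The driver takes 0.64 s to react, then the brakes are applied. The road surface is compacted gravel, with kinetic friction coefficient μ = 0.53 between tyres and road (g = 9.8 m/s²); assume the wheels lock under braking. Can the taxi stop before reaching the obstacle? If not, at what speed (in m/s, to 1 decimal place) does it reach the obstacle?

111.5 ft/s × 0.3048 = 33.9852 m/s.
a = μg = 0.53 × 9.8 = 5.194 m/s².
Reaction distance = 33.9852 × 0.64 = 21.751 m.
Braking distance needed to stop: v²/(2a) = 1154.994 / 10.388 = 111.185 m, so total needed = 21.751 + 111.185 = 132.936 m > 29 m — it cannot stop.
Distance remaining when braking begins: 29 − 21.751 = 7.249 m.
v² = v₀² − 2a·d = 1154.994 − 2 × 5.194 × 7.249 = 1079.691 m²/s².
v = √1079.691 = 32.859 m/s.

No — it strikes the obstacle at 32.9 m/s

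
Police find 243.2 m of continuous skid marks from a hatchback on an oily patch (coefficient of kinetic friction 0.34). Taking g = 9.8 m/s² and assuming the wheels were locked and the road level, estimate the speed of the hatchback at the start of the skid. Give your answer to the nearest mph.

Deceleration a = μg = 0.34 × 9.8 = 3.332 m/s².
v = √(2a·d) = √(2 × 3.332 × 243.2) = √1620.685 = 40.2577 m/s.
= 40.2577 ÷ 0.44704 = 90.054 mph.

Initial speed ≈ 90 mph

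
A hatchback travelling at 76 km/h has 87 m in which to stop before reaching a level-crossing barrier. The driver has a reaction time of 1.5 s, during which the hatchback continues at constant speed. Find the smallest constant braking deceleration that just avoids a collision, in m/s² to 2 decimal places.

76 km/h ÷ 3.6 = 21.1111 m/s.
Distance covered during reaction = 21.1111 × 1.5 = 31.667 m.
Distance available for braking: 87 − 31.667 = 55.333 m.
v² = 2a·d ⇒ a = v²/(2d) = 21.1111² / (2 × 55.333) = 445.679 / 110.666 = 4.0272 m/s².

Required deceleration ≈ 4.03 m/s²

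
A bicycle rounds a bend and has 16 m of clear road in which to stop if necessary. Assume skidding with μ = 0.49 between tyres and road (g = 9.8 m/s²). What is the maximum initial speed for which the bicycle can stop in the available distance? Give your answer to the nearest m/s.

a = μg = 0.49 × 9.8 = 4.802 m/s².
v²/(2a) = d ⇒ v = √(2 × 4.802 × 16) = √153.66 = 12.3960 m/s.

Maximum speed ≈ 12 m/s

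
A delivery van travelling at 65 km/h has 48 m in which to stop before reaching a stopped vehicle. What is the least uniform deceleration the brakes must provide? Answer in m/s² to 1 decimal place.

65 km/h ÷ 3.6 = 18.0556 m/s.
v² = 2a·d ⇒ a = v²/(2d) = 18.0556² / (2 × 48.000) = 326.005 / 96.000 = 3.3959 m/s².

Required deceleration ≈ 3.4 m/s²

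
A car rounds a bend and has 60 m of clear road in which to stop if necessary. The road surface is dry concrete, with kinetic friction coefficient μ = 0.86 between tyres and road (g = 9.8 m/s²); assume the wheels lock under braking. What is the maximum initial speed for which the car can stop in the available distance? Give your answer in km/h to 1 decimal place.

a = μg = 0.86 × 9.8 = 8.428 m/s².
v²/(2a) = d ⇒ v = √(2 × 8.428 × 60) = √1011.36 = 31.8019 m/s.
31.8019 m/s × 3.6 = 114.487 km/h.

Maximum speed ≈ 114.5 km/h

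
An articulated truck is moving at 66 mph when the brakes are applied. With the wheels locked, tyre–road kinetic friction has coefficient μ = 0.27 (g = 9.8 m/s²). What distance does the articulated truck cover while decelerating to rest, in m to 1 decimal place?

Braking distance ≈ 164.5 m

66 mph × 0.44704 = 29.5046 m/s.
a = μg = 0.27 × 9.8 = 2.646 m/s².
Braking distance = v²/(2a) = 29.5046² / (2 × 2.646) = 870.521 / 5.292 = 164.498 m.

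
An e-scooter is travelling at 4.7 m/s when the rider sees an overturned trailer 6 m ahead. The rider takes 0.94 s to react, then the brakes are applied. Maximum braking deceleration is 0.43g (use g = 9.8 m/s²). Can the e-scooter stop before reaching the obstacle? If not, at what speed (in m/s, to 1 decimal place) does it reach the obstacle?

No — it strikes the obstacle at 3.0 m/s

a = 0.43 × 9.8 = 4.214 m/s².
Reaction distance = 4.7000 × 0.94 = 4.418 m.
Braking distance needed to stop: v²/(2a) = 22.090 / 8.428 = 2.621 m, so total needed = 4.418 + 2.621 = 7.039 m > 6 m — it cannot stop.
Distance remaining when braking begins: 6 − 4.418 = 1.582 m.
v² = v₀² − 2a·d = 22.090 − 2 × 4.214 × 1.582 = 8.757 m²/s².
v = √8.757 = 2.959 m/s.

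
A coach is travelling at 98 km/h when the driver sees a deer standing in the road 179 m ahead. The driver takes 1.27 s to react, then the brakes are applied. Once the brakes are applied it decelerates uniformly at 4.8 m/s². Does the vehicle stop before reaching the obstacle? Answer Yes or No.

Yes

98 km/h ÷ 3.6 = 27.2222 m/s.
Reaction distance = 27.2222 × 1.27 = 34.572 m.
Braking distance = v²/(2a) = 741.048 / 9.600 = 77.193 m.
Total stopping distance = 34.572 + 77.193 = 111.765 m, vs 179 m available — it stops with 179 − 111.765 = 67.235 m to spare.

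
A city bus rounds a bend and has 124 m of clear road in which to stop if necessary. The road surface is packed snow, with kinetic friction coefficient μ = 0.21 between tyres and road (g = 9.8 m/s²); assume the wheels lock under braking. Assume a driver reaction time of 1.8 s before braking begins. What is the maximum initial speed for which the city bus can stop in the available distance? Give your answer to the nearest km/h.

Maximum speed ≈ 69 km/h

a = μg = 0.21 × 9.8 = 2.058 m/s².
Stopping distance: v·t_r + v²/(2a) = 124 with t_r = 1.8 s and a = 2.058 m/s².
So v² + 7.409 v − 510.38 = 0.
Positive root: v = −a·t_r + √((a·t_r)² + 2a·d) = −3.704 + √(13.720 + 510.38) = 19.1892 m/s.
19.1892 m/s × 3.6 = 69.081 km/h.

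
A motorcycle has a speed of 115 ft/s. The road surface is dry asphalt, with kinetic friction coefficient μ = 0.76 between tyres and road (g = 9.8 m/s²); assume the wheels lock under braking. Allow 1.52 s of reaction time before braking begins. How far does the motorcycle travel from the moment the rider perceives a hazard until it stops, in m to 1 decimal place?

Total stopping distance ≈ 135.8 m

115 ft/s × 0.3048 = 35.0520 m/s.
a = μg = 0.76 × 9.8 = 7.448 m/s².
Reaction distance = v·t_r = 35.0520 × 1.52 = 53.279 m.
Braking distance = v²/(2a) = 35.0520² / (2 × 7.448) = 1228.643 / 14.896 = 82.481 m.
Total = 53.279 + 82.481 = 135.760 m.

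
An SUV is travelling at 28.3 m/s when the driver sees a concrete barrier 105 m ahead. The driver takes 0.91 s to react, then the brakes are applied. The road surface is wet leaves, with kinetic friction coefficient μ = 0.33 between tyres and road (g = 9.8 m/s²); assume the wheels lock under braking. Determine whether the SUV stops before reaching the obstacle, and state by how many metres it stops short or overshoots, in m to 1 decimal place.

a = μg = 0.33 × 9.8 = 3.234 m/s².
Reaction distance = 28.3000 × 0.91 = 25.753 m.
Braking distance = v²/(2a) = 800.890 / 6.468 = 123.823 m.
Total stopping distance = 25.753 + 123.823 = 149.576 m, vs 105 m available — it cannot stop in time and overshoots by 149.576 − 105 = 44.576 m.

No — it overshoots by 44.6 m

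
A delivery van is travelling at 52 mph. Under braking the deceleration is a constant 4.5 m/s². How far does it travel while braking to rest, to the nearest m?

52 mph × 0.44704 = 23.2461 m/s.
Braking distance = v²/(2a) = 23.2461² / (2 × 4.500) = 540.381 / 9.000 = 60.042 m.

Braking distance ≈ 60 m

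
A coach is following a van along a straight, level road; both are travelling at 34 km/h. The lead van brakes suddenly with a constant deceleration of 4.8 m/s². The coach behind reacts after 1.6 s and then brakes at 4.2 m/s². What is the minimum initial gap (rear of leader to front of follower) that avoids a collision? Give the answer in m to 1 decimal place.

Minimum gap ≈ 16.4 m

34 km/h ÷ 3.6 = 9.4444 m/s.
Leader travels v²/(2a_L) = 89.197 / 9.600 = 9.291 m before stopping.
Follower covers v·t_r = 9.4444 × 1.6 = 15.111 m while reacting, then v²/(2a_F) = 89.197 / 8.400 = 10.619 m while braking, for a total of 15.111 + 10.619 = 25.730 m.
Since a_F ≤ a_L and the follower starts braking later, the follower is never slower than the leader, so the closest approach is when both have stopped.
Minimum gap = 25.730 − 9.291 = 16.439 m.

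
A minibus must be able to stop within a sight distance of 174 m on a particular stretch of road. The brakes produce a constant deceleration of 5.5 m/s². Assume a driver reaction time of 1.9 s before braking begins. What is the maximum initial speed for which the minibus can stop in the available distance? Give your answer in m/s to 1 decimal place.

Maximum speed ≈ 34.5 m/s

Stopping distance: v·t_r + v²/(2a) = 174 with t_r = 1.9 s and a = 5.500 m/s².
So v² + 20.900 v − 1914.00 = 0.
Positive root: v = −a·t_r + √((a·t_r)² + 2a·d) = −10.450 + √(109.202 + 1914.00) = 34.5300 m/s.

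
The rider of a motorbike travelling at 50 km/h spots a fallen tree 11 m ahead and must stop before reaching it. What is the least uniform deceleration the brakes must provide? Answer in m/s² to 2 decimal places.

50 km/h ÷ 3.6 = 13.8889 m/s.
v² = 2a·d ⇒ a = v²/(2d) = 13.8889² / (2 × 11.000) = 192.902 / 22.000 = 8.7683 m/s².

Required deceleration ≈ 8.77 m/s²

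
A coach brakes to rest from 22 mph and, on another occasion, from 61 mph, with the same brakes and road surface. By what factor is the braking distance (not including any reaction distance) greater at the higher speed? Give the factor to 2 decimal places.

Factor ≈ 7.69

Braking distance d = v²/(2a), so with a fixed, d ∝ v².
Factor = (61/22)² = 2.7727² = 7.6879.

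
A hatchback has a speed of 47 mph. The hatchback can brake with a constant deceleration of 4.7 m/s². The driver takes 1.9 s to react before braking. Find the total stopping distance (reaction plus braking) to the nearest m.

Total stopping distance ≈ 87 m

47 mph × 0.44704 = 21.0109 m/s.
Reaction distance = v·t_r = 21.0109 × 1.9 = 39.921 m.
Braking distance = v²/(2a) = 21.0109² / (2 × 4.700) = 441.458 / 9.400 = 46.964 m.
Total = 39.921 + 46.964 = 86.885 m.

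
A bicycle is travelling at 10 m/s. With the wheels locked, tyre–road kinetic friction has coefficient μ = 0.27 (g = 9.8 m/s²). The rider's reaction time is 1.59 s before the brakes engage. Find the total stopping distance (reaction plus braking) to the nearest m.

a = μg = 0.27 × 9.8 = 2.646 m/s².
Reaction distance = v·t_r = 10.0000 × 1.59 = 15.900 m.
Braking distance = v²/(2a) = 10.0000² / (2 × 2.646) = 100.000 / 5.292 = 18.896 m.
Total = 15.900 + 18.896 = 34.796 m.

Total stopping distance ≈ 35 m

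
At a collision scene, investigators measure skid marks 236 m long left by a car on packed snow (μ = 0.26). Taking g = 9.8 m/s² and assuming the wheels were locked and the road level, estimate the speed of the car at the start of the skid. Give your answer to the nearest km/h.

Initial speed ≈ 125 km/h

Deceleration a = μg = 0.26 × 9.8 = 2.548 m/s².
v = √(2a·d) = √(2 × 2.548 × 236) = √1202.656 = 34.6793 m/s.
= 34.6793 × 3.6 = 124.845 km/h.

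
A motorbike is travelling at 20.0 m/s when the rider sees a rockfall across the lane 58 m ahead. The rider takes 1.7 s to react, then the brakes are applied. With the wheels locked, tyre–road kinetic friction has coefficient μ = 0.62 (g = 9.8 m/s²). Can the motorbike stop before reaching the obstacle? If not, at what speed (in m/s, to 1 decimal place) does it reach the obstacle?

a = μg = 0.62 × 9.8 = 6.076 m/s².
Reaction distance = 20.0000 × 1.7 = 34.000 m.
Braking distance needed to stop: v²/(2a) = 400.000 / 12.152 = 32.916 m, so total needed = 34.000 + 32.916 = 66.916 m > 58 m — it cannot stop.
Distance remaining when braking begins: 58 − 34.000 = 24.000 m.
v² = v₀² − 2a·d = 400.000 − 2 × 6.076 × 24.000 = 108.352 m²/s².
v = √108.352 = 10.409 m/s.

No — it strikes the obstacle at 10.4 m/s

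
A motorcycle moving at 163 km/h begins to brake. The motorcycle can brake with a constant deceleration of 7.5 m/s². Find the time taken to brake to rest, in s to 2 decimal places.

Braking time ≈ 6.04 s

163 km/h ÷ 3.6 = 45.2778 m/s.
Braking time = v/a = 45.2778 / 7.500 = 6.037 s.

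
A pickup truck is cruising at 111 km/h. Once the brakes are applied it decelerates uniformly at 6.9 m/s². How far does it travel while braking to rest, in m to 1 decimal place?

Braking distance ≈ 68.9 m

111 km/h ÷ 3.6 = 30.8333 m/s.
Braking distance = v²/(2a) = 30.8333² / (2 × 6.900) = 950.692 / 13.800 = 68.891 m.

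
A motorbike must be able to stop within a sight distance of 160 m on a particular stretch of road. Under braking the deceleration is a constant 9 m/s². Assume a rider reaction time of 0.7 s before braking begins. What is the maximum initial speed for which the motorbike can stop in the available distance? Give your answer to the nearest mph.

Maximum speed ≈ 107 mph

Stopping distance: v·t_r + v²/(2a) = 160 with t_r = 0.7 s and a = 9.000 m/s².
So v² + 12.600 v − 2880.00 = 0.
Positive root: v = −a·t_r + √((a·t_r)² + 2a·d) = −6.300 + √(39.690 + 2880.00) = 47.7342 m/s.
47.7342 m/s ÷ 0.44704 = 106.778 mph.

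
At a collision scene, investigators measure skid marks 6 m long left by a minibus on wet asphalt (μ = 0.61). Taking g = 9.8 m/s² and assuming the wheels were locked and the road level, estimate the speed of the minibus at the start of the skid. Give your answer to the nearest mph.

Initial speed ≈ 19 mph

Deceleration a = μg = 0.61 × 9.8 = 5.978 m/s².
v = √(2a·d) = √(2 × 5.978 × 6) = √71.736 = 8.4697 m/s.
= 8.4697 ÷ 0.44704 = 18.946 mph.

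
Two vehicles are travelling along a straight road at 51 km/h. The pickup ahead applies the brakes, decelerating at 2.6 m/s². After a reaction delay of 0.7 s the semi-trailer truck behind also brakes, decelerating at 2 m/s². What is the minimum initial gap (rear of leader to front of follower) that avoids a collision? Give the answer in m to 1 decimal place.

Minimum gap ≈ 21.5 m

51 km/h ÷ 3.6 = 14.1667 m/s.
Leader travels v²/(2a_L) = 200.695 / 5.200 = 38.595 m before stopping.
Follower covers v·t_r = 14.1667 × 0.7 = 9.917 m while reacting, then v²/(2a_F) = 200.695 / 4.000 = 50.174 m while braking, for a total of 9.917 + 50.174 = 60.091 m.
Since a_F ≤ a_L and the follower starts braking later, the follower is never slower than the leader, so the closest approach is when both have stopped.
Minimum gap = 60.091 − 38.595 = 21.496 m.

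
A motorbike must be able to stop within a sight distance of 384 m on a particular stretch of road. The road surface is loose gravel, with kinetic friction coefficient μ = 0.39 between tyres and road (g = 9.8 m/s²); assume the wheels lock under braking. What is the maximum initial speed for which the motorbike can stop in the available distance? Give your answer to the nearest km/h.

a = μg = 0.39 × 9.8 = 3.822 m/s².
v²/(2a) = d ⇒ v = √(2 × 3.822 × 384) = √2935.30 = 54.1784 m/s.
54.1784 m/s × 3.6 = 195.042 km/h.

Maximum speed ≈ 195 km/h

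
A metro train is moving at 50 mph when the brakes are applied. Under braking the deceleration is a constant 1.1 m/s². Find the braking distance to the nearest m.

50 mph × 0.44704 = 22.3520 m/s.
Braking distance = v²/(2a) = 22.3520² / (2 × 1.100) = 499.612 / 2.200 = 227.096 m.

Braking distance ≈ 227 m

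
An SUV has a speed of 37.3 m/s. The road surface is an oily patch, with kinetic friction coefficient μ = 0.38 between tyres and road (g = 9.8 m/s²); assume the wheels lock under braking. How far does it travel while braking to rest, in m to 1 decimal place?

Braking distance ≈ 186.8 m

a = μg = 0.38 × 9.8 = 3.724 m/s².
Braking distance = v²/(2a) = 37.3000² / (2 × 3.724) = 1391.290 / 7.448 = 186.800 m.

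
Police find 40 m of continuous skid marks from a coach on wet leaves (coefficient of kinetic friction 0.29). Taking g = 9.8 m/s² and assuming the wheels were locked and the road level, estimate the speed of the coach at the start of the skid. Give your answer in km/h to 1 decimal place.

Deceleration a = μg = 0.29 × 9.8 = 2.842 m/s².
v = √(2a·d) = √(2 × 2.842 × 40) = √227.360 = 15.0785 m/s.
= 15.0785 × 3.6 = 54.283 km/h.

Initial speed ≈ 54.3 km/h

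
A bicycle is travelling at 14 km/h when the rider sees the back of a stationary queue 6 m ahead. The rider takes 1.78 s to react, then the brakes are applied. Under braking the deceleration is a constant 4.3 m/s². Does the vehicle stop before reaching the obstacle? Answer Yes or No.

No

14 km/h ÷ 3.6 = 3.8889 m/s.
Reaction distance = 3.8889 × 1.78 = 6.922 m.
Braking distance = v²/(2a) = 15.124 / 8.600 = 1.759 m.
Total stopping distance = 6.922 + 1.759 = 8.681 m, vs 6 m available — it cannot stop in time and overshoots by 8.681 − 6 = 2.681 m.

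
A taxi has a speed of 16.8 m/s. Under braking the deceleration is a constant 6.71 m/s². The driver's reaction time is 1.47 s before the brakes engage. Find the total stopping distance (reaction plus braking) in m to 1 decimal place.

Total stopping distance ≈ 45.7 m

Reaction distance = v·t_r = 16.8000 × 1.47 = 24.696 m.
Braking distance = v²/(2a) = 16.8000² / (2 × 6.710) = 282.240 / 13.420 = 21.031 m.
Total = 24.696 + 21.031 = 45.727 m.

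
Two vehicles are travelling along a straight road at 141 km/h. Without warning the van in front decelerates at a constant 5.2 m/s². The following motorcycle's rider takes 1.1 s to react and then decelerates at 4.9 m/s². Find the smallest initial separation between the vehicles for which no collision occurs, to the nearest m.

141 km/h ÷ 3.6 = 39.1667 m/s.
Leader travels v²/(2a_L) = 1534.030 / 10.400 = 147.503 m before stopping.
Follower covers v·t_r = 39.1667 × 1.1 = 43.083 m while reacting, then v²/(2a_F) = 1534.030 / 9.800 = 156.534 m while braking, for a total of 43.083 + 156.534 = 199.617 m.
Since a_F ≤ a_L and the follower starts braking later, the follower is never slower than the leader, so the closest approach is when both have stopped.
Minimum gap = 199.617 − 147.503 = 52.114 m.

Minimum gap ≈ 52 m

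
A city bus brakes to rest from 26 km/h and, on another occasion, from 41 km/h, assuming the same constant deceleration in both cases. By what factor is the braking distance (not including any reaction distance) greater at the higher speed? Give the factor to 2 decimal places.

Factor ≈ 2.49

Braking distance d = v²/(2a), so with a fixed, d ∝ v².
Factor = (41/26)² = 1.5769² = 2.4866.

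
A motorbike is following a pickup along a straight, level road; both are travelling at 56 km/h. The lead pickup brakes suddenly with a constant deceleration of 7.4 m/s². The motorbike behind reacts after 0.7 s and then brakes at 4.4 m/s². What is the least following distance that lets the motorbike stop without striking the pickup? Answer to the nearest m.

Minimum gap ≈ 22 m

56 km/h ÷ 3.6 = 15.5556 m/s.
Leader travels v²/(2a_L) = 241.977 / 14.800 = 16.350 m before stopping.
Follower covers v·t_r = 15.5556 × 0.7 = 10.889 m while reacting, then v²/(2a_F) = 241.977 / 8.800 = 27.497 m while braking, for a total of 10.889 + 27.497 = 38.386 m.
Since a_F ≤ a_L and the follower starts braking later, the follower is never slower than the leader, so the closest approach is when both have stopped.
Minimum gap = 38.386 − 16.350 = 22.036 m.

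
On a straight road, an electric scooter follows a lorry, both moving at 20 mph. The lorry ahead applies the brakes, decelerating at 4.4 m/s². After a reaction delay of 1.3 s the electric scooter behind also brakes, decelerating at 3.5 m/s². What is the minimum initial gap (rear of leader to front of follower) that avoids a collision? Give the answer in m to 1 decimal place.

Minimum gap ≈ 14.0 m

20 mph × 0.44704 = 8.9408 m/s.
Leader travels v²/(2a_L) = 79.938 / 8.800 = 9.084 m before stopping.
Follower covers v·t_r = 8.9408 × 1.3 = 11.623 m while reacting, then v²/(2a_F) = 79.938 / 7.000 = 11.420 m while braking, for a total of 11.623 + 11.420 = 23.043 m.
Since a_F ≤ a_L and the follower starts braking later, the follower is never slower than the leader, so the closest approach is when both have stopped.
Minimum gap = 23.043 − 9.084 = 13.959 m.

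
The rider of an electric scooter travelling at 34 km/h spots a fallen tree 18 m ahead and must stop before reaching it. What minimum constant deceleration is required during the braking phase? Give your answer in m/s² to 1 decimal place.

Required deceleration ≈ 2.5 m/s²

34 km/h ÷ 3.6 = 9.4444 m/s.
v² = 2a·d ⇒ a = v²/(2d) = 9.4444² / (2 × 18.000) = 89.197 / 36.000 = 2.4777 m/s².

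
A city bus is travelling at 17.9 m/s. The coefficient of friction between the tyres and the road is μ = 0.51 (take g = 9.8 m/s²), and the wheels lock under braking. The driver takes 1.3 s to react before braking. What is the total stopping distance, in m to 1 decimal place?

Total stopping distance ≈ 55.3 m

a = μg = 0.51 × 9.8 = 4.998 m/s².
Reaction distance = v·t_r = 17.9000 × 1.3 = 23.270 m.
Braking distance = v²/(2a) = 17.9000² / (2 × 4.998) = 320.410 / 9.996 = 32.054 m.
Total = 23.270 + 32.054 = 55.324 m.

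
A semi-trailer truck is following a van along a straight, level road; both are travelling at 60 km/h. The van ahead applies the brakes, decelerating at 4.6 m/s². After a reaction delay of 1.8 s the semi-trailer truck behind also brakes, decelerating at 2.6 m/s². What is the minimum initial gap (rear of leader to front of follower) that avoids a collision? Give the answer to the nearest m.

Minimum gap ≈ 53 m

60 km/h ÷ 3.6 = 16.6667 m/s.
Leader travels v²/(2a_L) = 277.779 / 9.200 = 30.193 m before stopping.
Follower covers v·t_r = 16.6667 × 1.8 = 30.000 m while reacting, then v²/(2a_F) = 277.779 / 5.200 = 53.419 m while braking, for a total of 30.000 + 53.419 = 83.419 m.
Since a_F ≤ a_L and the follower starts braking later, the follower is never slower than the leader, so the closest approach is when both have stopped.
Minimum gap = 83.419 − 30.193 = 53.226 m.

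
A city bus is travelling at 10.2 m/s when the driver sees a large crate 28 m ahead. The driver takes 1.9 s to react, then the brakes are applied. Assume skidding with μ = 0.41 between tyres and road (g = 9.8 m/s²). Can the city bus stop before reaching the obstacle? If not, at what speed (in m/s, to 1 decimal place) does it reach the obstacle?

No — it strikes the obstacle at 5.9 m/s

a = μg = 0.41 × 9.8 = 4.018 m/s².
Reaction distance = 10.2000 × 1.9 = 19.380 m.
Braking distance needed to stop: v²/(2a) = 104.040 / 8.036 = 12.947 m, so total needed = 19.380 + 12.947 = 32.327 m > 28 m — it cannot stop.
Distance remaining when braking begins: 28 − 19.380 = 8.620 m.
v² = v₀² − 2a·d = 104.040 − 2 × 4.018 × 8.620 = 34.770 m²/s².
v = √34.770 = 5.897 m/s.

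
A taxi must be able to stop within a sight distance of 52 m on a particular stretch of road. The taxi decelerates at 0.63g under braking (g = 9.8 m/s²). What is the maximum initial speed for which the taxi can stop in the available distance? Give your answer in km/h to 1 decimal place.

Maximum speed ≈ 91.2 km/h

a = 0.63 × 9.8 = 6.174 m/s².
v²/(2a) = d ⇒ v = √(2 × 6.174 × 52) = √642.10 = 25.3397 m/s.
25.3397 m/s × 3.6 = 91.223 km/h.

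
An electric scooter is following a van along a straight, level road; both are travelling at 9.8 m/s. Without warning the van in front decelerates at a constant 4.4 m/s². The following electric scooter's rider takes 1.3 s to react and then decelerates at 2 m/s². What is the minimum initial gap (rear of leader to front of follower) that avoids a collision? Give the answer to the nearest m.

Leader travels v²/(2a_L) = 96.040 / 8.800 = 10.914 m before stopping.
Follower covers v·t_r = 9.8000 × 1.3 = 12.740 m while reacting, then v²/(2a_F) = 96.040 / 4.000 = 24.010 m while braking, for a total of 12.740 + 24.010 = 36.750 m.
Since a_F ≤ a_L and the follower starts braking later, the follower is never slower than the leader, so the closest approach is when both have stopped.
Minimum gap = 36.750 − 10.914 = 25.836 m.

Minimum gap ≈ 26 m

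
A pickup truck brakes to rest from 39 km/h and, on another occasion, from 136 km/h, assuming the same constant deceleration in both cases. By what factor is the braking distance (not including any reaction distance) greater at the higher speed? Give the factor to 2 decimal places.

Factor ≈ 12.16

Braking distance d = v²/(2a), so with a fixed, d ∝ v².
Factor = (136/39)² = 3.4872² = 12.1606.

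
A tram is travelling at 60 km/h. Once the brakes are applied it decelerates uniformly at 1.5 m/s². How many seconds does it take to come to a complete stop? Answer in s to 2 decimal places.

Braking time ≈ 11.11 s

60 km/h ÷ 3.6 = 16.6667 m/s.
Braking time = v/a = 16.6667 / 1.500 = 11.111 s.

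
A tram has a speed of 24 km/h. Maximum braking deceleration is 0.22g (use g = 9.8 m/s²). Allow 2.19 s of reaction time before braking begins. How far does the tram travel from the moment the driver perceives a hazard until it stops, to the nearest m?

24 km/h ÷ 3.6 = 6.6667 m/s.
a = 0.22 × 9.8 = 2.156 m/s².
Reaction distance = v·t_r = 6.6667 × 2.19 = 14.600 m.
Braking distance = v²/(2a) = 6.6667² / (2 × 2.156) = 44.445 / 4.312 = 10.307 m.
Total = 14.600 + 10.307 = 24.907 m.

Total stopping distance ≈ 25 m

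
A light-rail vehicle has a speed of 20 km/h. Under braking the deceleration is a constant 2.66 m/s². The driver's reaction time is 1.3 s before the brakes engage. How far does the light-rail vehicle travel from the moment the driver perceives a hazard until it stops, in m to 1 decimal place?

Total stopping distance ≈ 13.0 m

20 km/h ÷ 3.6 = 5.5556 m/s.
Reaction distance = v·t_r = 5.5556 × 1.3 = 7.222 m.
Braking distance = v²/(2a) = 5.5556² / (2 × 2.660) = 30.865 / 5.320 = 5.802 m.
Total = 7.222 + 5.802 = 13.024 m.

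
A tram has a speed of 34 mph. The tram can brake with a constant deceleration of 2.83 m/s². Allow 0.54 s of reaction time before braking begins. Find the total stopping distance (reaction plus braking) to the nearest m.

34 mph × 0.44704 = 15.1994 m/s.
Reaction distance = v·t_r = 15.1994 × 0.54 = 8.208 m.
Braking distance = v²/(2a) = 15.1994² / (2 × 2.830) = 231.022 / 5.660 = 40.817 m.
Total = 8.208 + 40.817 = 49.025 m.

Total stopping distance ≈ 49 m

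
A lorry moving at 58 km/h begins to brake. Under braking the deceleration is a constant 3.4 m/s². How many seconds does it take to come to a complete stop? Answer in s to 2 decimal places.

Braking time ≈ 4.74 s

58 km/h ÷ 3.6 = 16.1111 m/s.
Braking time = v/a = 16.1111 / 3.400 = 4.739 s.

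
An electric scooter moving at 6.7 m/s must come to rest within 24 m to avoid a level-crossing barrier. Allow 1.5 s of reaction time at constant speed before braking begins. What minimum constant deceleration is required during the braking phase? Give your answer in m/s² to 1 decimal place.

Distance covered during reaction = 6.7000 × 1.5 = 10.050 m.
Distance available for braking: 24 − 10.050 = 13.950 m.
v² = 2a·d ⇒ a = v²/(2d) = 6.7000² / (2 × 13.950) = 44.890 / 27.900 = 1.6090 m/s².

Required deceleration ≈ 1.6 m/s²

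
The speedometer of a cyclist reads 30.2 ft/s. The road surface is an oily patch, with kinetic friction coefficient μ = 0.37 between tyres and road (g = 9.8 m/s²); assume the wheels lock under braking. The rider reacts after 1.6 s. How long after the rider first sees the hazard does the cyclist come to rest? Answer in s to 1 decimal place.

30.2 ft/s × 0.3048 = 9.2050 m/s.
a = μg = 0.37 × 9.8 = 3.626 m/s².
Braking time = v/a = 9.2050 / 3.626 = 2.539 s.
Total = 1.6 + 2.539 = 4.139 s.

Total time ≈ 4.1 s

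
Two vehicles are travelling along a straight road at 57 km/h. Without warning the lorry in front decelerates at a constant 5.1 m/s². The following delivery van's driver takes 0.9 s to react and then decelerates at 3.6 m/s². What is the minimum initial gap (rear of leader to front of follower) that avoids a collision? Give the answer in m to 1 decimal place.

Minimum gap ≈ 24.5 m

57 km/h ÷ 3.6 = 15.8333 m/s.
Leader travels v²/(2a_L) = 250.693 / 10.200 = 24.578 m before stopping.
Follower covers v·t_r = 15.8333 × 0.9 = 14.250 m while reacting, then v²/(2a_F) = 250.693 / 7.200 = 34.818 m while braking, for a total of 14.250 + 34.818 = 49.068 m.
Since a_F ≤ a_L and the follower starts braking later, the follower is never slower than the leader, so the closest approach is when both have stopped.
Minimum gap = 49.068 − 24.578 = 24.490 m.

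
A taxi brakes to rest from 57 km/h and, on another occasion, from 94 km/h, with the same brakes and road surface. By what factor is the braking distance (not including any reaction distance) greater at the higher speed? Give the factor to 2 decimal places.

Braking distance d = v²/(2a), so with a fixed, d ∝ v².
Factor = (94/57)² = 1.6491² = 2.7195.

Factor ≈ 2.72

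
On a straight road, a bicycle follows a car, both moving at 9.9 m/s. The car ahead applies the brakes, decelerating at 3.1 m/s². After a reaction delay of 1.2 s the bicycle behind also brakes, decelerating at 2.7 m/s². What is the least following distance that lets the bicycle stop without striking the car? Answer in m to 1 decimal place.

Leader travels v²/(2a_L) = 98.010 / 6.200 = 15.808 m before stopping.
Follower covers v·t_r = 9.9000 × 1.2 = 11.880 m while reacting, then v²/(2a_F) = 98.010 / 5.400 = 18.150 m while braking, for a total of 11.880 + 18.150 = 30.030 m.
Since a_F ≤ a_L and the follower starts braking later, the follower is never slower than the leader, so the closest approach is when both have stopped.
Minimum gap = 30.030 − 15.808 = 14.222 m.

Minimum gap ≈ 14.2 m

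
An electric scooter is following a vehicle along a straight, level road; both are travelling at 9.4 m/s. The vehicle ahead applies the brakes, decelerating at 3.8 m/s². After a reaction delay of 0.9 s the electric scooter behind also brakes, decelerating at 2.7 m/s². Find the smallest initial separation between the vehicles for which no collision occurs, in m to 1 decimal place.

Leader travels v²/(2a_L) = 88.360 / 7.600 = 11.626 m before stopping.
Follower covers v·t_r = 9.4000 × 0.9 = 8.460 m while reacting, then v²/(2a_F) = 88.360 / 5.400 = 16.363 m while braking, for a total of 8.460 + 16.363 = 24.823 m.
Since a_F ≤ a_L and the follower starts braking later, the follower is never slower than the leader, so the closest approach is when both have stopped.
Minimum gap = 24.823 − 11.626 = 13.197 m.

Minimum gap ≈ 13.2 m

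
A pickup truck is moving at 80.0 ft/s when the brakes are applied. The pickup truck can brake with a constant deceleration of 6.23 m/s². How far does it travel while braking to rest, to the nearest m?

Braking distance ≈ 48 m

80 ft/s × 0.3048 = 24.3840 m/s.
Braking distance = v²/(2a) = 24.3840² / (2 × 6.230) = 594.579 / 12.460 = 47.719 m.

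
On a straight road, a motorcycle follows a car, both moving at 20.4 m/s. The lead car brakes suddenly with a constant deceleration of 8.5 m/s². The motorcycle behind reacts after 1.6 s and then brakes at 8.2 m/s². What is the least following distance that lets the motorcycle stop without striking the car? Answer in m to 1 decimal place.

Leader travels v²/(2a_L) = 416.160 / 17.000 = 24.480 m before stopping.
Follower covers v·t_r = 20.4000 × 1.6 = 32.640 m while reacting, then v²/(2a_F) = 416.160 / 16.400 = 25.376 m while braking, for a total of 32.640 + 25.376 = 58.016 m.
Since a_F ≤ a_L and the follower starts braking later, the follower is never slower than the leader, so the closest approach is when both have stopped.
Minimum gap = 58.016 − 24.480 = 33.536 m.

Minimum gap ≈ 33.5 m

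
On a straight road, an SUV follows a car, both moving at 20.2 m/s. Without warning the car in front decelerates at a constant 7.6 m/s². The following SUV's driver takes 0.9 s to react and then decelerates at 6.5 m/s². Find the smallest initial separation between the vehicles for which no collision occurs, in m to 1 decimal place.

Leader travels v²/(2a_L) = 408.040 / 15.200 = 26.845 m before stopping.
Follower covers v·t_r = 20.2000 × 0.9 = 18.180 m while reacting, then v²/(2a_F) = 408.040 / 13.000 = 31.388 m while braking, for a total of 18.180 + 31.388 = 49.568 m.
Since a_F ≤ a_L and the follower starts braking later, the follower is never slower than the leader, so the closest approach is when both have stopped.
Minimum gap = 49.568 − 26.845 = 22.723 m.

Minimum gap ≈ 22.7 m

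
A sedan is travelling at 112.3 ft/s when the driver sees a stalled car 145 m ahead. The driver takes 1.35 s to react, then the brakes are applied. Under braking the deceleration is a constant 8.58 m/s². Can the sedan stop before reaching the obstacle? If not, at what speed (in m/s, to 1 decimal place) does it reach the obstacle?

Yes — it stops about 30.5 m short of the obstacle, so it never reaches it

112.3 ft/s × 0.3048 = 34.2290 m/s.
Reaction distance = 34.2290 × 1.35 = 46.209 m.
Braking distance = v²/(2a) = 1171.624 / 17.160 = 68.276 m.
Total stopping distance = 46.209 + 68.276 = 114.485 m, vs 145 m available — it stops with 145 − 114.485 = 30.515 m to spare.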